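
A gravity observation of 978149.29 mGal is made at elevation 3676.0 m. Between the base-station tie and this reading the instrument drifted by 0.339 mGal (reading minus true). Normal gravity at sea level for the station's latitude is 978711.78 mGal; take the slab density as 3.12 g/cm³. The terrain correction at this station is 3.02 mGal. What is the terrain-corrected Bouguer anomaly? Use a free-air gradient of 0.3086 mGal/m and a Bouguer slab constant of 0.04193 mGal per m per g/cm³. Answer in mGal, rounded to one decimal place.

Drift-corrected reading = 978149.29 − (0.339) = 978148.951 mGal
Free-air correction = 0.3086 × 3676.0 = 1134.41 mGal
Free-air anomaly = 978148.951 − 978711.78 + (1134.41) = 571.581 mGal
Bouguer slab correction = 0.04193 × 3.12 × 3676.0 = 480.90 mGal
Simple Bouguer anomaly = 571.581 − (480.90) = 90.681 mGal
Complete Bouguer anomaly = 90.681 + 3.02 = 93.701 mGal

93.7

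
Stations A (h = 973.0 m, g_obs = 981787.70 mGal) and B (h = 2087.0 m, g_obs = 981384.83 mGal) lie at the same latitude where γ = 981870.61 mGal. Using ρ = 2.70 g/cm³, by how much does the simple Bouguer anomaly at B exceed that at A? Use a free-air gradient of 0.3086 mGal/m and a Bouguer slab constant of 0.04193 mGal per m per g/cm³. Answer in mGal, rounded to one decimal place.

-185.2

Δg_SB(A) = 981787.70 − 981870.61 + 0.3086×973.0 − 0.04193×2.70×973.0 = 107.20 mGal
Δg_SB(B) = 981384.83 − 981870.61 + 0.3086×2087.0 − 0.04193×2.70×2087.0 = -78.00 mGal
Difference = -78.00 − (107.20) = -185.20 mGal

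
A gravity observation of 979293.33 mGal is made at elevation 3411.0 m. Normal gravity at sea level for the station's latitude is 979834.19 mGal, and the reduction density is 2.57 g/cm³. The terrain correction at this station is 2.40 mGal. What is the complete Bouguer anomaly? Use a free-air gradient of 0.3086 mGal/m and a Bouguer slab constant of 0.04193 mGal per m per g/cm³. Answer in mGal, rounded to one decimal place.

146.6

Free-air correction = 0.3086 × 3411.0 = 1052.63 mGal
Free-air anomaly = 979293.33 − 979834.19 + (1052.63) = 511.77 mGal
Bouguer slab correction = 0.04193 × 2.57 × 3411.0 = 367.57 mGal
Simple Bouguer anomaly = 511.77 − (367.57) = 144.20 mGal
Complete Bouguer anomaly = 144.20 + 2.40 = 146.60 mGal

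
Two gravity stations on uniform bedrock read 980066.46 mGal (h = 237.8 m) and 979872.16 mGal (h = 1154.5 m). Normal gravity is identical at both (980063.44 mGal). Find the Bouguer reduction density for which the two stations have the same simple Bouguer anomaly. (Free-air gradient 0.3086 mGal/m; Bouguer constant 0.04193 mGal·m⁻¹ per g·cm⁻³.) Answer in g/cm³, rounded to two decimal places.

Δg_obs = 979872.16 − 980066.46 = -194.30 mGal over Δh = 1154.5 − 237.8 = 916.7 m
Equal Bouguer anomalies ⇒ Δg_obs + (0.3086 − 0.04193ρ)·Δh = 0
0.3086 − 0.04193ρ = −Δg_obs/Δh = 0.21196
ρ = (0.3086 − 0.21196) / 0.04193 = 2.30 g/cm³

2.30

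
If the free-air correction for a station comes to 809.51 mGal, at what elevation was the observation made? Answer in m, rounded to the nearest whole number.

h = 809.51 / 0.3086 = 2623.17 m

2623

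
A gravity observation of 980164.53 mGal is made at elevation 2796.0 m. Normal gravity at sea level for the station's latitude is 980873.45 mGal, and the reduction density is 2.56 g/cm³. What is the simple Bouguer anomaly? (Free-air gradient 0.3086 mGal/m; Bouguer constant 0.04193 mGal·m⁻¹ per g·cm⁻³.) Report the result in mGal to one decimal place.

-146.2

Free-air correction = 0.3086 × 2796.0 = 862.85 mGal
Free-air anomaly = 980164.53 − 980873.45 + (862.85) = 153.93 mGal
Bouguer slab correction = 0.04193 × 2.56 × 2796.0 = 300.12 mGal
Simple Bouguer anomaly = 153.93 − (300.12) = -146.19 mGal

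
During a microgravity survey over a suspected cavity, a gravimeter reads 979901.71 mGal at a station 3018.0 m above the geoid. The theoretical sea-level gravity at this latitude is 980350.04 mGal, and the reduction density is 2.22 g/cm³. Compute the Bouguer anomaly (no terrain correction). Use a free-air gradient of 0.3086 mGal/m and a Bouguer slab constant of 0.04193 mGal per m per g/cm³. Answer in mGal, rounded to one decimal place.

Free-air correction = 0.3086 × 3018.0 = 931.35 mGal
Free-air anomaly = 979901.71 − 980350.04 + (931.35) = 483.02 mGal
Bouguer slab correction = 0.04193 × 2.22 × 3018.0 = 280.93 mGal
Simple Bouguer anomaly = 483.02 − (280.93) = 202.09 mGal

202.1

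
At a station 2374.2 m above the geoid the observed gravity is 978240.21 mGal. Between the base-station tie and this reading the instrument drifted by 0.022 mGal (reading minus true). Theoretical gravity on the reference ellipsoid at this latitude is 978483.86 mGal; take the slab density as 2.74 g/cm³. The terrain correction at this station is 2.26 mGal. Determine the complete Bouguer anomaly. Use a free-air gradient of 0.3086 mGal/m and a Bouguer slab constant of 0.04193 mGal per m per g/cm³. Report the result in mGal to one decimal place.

Drift-corrected reading = 978240.21 − (0.022) = 978240.188 mGal
Free-air correction = 0.3086 × 2374.2 = 732.68 mGal
Free-air anomaly = 978240.188 − 978483.86 + (732.68) = 489.008 mGal
Bouguer slab correction = 0.04193 × 2.74 × 2374.2 = 272.77 mGal
Simple Bouguer anomaly = 489.008 − (272.77) = 216.238 mGal
Complete Bouguer anomaly = 216.238 + 2.26 = 218.498 mGal

218.5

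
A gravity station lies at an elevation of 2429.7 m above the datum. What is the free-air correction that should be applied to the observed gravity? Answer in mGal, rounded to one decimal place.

749.8

Free-air correction = 0.3086 × 2429.7 = 749.8 mGal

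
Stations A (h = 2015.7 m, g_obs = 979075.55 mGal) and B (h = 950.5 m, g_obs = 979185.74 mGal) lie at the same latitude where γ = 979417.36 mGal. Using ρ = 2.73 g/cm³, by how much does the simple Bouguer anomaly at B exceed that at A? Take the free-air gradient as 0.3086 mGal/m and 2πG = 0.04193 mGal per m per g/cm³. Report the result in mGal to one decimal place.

Δg_SB(A) = 979075.55 − 979417.36 + 0.3086×2015.7 − 0.04193×2.73×2015.7 = 49.50 mGal
Δg_SB(B) = 979185.74 − 979417.36 + 0.3086×950.5 − 0.04193×2.73×950.5 = -47.10 mGal
Difference = -47.10 − (49.50) = -96.60 mGal

-96.6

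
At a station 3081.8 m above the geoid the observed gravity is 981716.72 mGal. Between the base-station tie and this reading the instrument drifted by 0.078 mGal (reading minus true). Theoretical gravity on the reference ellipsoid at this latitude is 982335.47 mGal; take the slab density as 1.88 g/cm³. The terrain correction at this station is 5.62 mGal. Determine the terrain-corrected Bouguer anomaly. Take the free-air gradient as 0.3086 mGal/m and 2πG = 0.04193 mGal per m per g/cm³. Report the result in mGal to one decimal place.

Drift-corrected reading = 981716.72 − (0.078) = 981716.642 mGal
Free-air correction = 0.3086 × 3081.8 = 951.04 mGal
Free-air anomaly = 981716.642 − 982335.47 + (951.04) = 332.212 mGal
Bouguer slab correction = 0.04193 × 1.88 × 3081.8 = 242.93 mGal
Simple Bouguer anomaly = 332.212 − (242.93) = 89.282 mGal
Complete Bouguer anomaly = 89.282 + 5.62 = 94.902 mGal

94.9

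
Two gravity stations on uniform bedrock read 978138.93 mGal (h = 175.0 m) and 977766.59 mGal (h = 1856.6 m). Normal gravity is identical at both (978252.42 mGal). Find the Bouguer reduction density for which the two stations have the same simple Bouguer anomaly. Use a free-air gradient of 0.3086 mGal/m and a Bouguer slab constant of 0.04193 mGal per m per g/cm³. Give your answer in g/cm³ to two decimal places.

2.08

Δg_obs = 977766.59 − 978138.93 = -372.34 mGal over Δh = 1856.6 − 175.0 = 1681.6 m
Equal Bouguer anomalies ⇒ Δg_obs + (0.3086 − 0.04193ρ)·Δh = 0
0.3086 − 0.04193ρ = −Δg_obs/Δh = 0.22142
ρ = (0.3086 − 0.22142) / 0.04193 = 2.08 g/cm³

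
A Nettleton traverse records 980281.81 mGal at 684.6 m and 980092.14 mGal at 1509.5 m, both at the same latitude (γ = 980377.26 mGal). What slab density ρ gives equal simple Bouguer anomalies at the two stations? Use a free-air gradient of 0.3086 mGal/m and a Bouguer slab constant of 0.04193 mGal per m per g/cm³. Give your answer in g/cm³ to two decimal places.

1.88

Δg_obs = 980092.14 − 980281.81 = -189.67 mGal over Δh = 1509.5 − 684.6 = 824.9 m
Equal Bouguer anomalies ⇒ Δg_obs + (0.3086 − 0.04193ρ)·Δh = 0
0.3086 − 0.04193ρ = −Δg_obs/Δh = 0.22993
ρ = (0.3086 − 0.22993) / 0.04193 = 1.88 g/cm³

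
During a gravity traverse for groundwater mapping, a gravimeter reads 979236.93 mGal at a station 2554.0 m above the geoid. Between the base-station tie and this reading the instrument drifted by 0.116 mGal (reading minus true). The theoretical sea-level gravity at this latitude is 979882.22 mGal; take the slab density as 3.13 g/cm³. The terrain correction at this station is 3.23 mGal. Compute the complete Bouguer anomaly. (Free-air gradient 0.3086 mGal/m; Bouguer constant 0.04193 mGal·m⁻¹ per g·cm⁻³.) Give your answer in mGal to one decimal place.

Drift-corrected reading = 979236.93 − (0.116) = 979236.814 mGal
Free-air correction = 0.3086 × 2554.0 = 788.16 mGal
Free-air anomaly = 979236.814 − 979882.22 + (788.16) = 142.754 mGal
Bouguer slab correction = 0.04193 × 3.13 × 2554.0 = 335.19 mGal
Simple Bouguer anomaly = 142.754 − (335.19) = -192.436 mGal
Complete Bouguer anomaly = -192.436 + 3.23 = -189.206 mGal

-189.2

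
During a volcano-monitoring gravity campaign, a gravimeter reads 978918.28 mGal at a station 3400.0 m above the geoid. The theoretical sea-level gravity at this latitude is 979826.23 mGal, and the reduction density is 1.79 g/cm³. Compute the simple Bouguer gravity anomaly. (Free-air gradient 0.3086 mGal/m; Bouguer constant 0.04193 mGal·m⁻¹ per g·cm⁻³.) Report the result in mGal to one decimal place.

Free-air correction = 0.3086 × 3400.0 = 1049.24 mGal
Free-air anomaly = 978918.28 − 979826.23 + (1049.24) = 141.29 mGal
Bouguer slab correction = 0.04193 × 1.79 × 3400.0 = 255.19 mGal
Simple Bouguer anomaly = 141.29 − (255.19) = -113.90 mGal

-113.9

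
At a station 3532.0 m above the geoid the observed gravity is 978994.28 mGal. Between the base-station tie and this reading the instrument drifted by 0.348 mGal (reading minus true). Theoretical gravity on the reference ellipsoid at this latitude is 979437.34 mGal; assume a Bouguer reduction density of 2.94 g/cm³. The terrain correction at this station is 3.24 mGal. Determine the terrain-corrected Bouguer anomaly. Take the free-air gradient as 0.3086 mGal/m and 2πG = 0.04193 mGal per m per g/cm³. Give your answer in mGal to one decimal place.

214.4

Drift-corrected reading = 978994.28 − (0.348) = 978993.932 mGal
Free-air correction = 0.3086 × 3532.0 = 1089.98 mGal
Free-air anomaly = 978993.932 − 979437.34 + (1089.98) = 646.572 mGal
Bouguer slab correction = 0.04193 × 2.94 × 3532.0 = 435.40 mGal
Simple Bouguer anomaly = 646.572 − (435.40) = 211.172 mGal
Complete Bouguer anomaly = 211.172 + 3.24 = 214.412 mGal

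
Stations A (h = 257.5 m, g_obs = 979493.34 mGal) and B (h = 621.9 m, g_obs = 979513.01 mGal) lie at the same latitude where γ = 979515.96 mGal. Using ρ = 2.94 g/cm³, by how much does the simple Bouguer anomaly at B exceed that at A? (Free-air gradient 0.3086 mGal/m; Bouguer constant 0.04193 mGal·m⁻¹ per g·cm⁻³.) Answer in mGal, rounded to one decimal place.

87.2

Δg_SB(A) = 979493.34 − 979515.96 + 0.3086×257.5 − 0.04193×2.94×257.5 = 25.10 mGal
Δg_SB(B) = 979513.01 − 979515.96 + 0.3086×621.9 − 0.04193×2.94×621.9 = 112.30 mGal
Difference = 112.30 − (25.10) = 87.20 mGal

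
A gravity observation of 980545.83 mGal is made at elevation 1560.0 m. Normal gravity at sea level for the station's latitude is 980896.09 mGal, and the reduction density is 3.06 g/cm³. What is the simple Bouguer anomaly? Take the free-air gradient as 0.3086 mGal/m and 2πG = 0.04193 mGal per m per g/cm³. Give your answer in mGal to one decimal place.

-69.0

Free-air correction = 0.3086 × 1560.0 = 481.42 mGal
Free-air anomaly = 980545.83 − 980896.09 + (481.42) = 131.16 mGal
Bouguer slab correction = 0.04193 × 3.06 × 1560.0 = 200.16 mGal
Simple Bouguer anomaly = 131.16 − (200.16) = -69.00 mGal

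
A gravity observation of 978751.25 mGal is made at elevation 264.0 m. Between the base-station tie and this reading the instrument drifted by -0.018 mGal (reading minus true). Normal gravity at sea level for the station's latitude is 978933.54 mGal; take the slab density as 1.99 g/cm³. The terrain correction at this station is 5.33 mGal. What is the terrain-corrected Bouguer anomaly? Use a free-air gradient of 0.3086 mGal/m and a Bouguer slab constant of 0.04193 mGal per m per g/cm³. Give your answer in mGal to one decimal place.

Drift-corrected reading = 978751.25 − (-0.018) = 978751.268 mGal
Free-air correction = 0.3086 × 264.0 = 81.47 mGal
Free-air anomaly = 978751.268 − 978933.54 + (81.47) = -100.802 mGal
Bouguer slab correction = 0.04193 × 1.99 × 264.0 = 22.03 mGal
Simple Bouguer anomaly = -100.802 − (22.03) = -122.832 mGal
Complete Bouguer anomaly = -122.832 + 5.33 = -117.502 mGal

-117.5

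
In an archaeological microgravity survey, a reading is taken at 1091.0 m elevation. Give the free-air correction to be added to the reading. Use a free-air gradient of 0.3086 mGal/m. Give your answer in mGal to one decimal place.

Free-air correction = 0.3086 × 1091.0 = 336.7 mGal

336.7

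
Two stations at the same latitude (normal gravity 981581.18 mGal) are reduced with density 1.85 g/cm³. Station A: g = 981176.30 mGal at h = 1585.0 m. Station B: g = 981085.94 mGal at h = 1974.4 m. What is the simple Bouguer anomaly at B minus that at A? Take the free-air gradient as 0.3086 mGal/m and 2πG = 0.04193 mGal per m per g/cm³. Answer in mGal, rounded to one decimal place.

-0.4

Δg_SB(A) = 981176.30 − 981581.18 + 0.3086×1585.0 − 0.04193×1.85×1585.0 = -38.70 mGal
Δg_SB(B) = 981085.94 − 981581.18 + 0.3086×1974.4 − 0.04193×1.85×1974.4 = -39.10 mGal
Difference = -39.10 − (-38.70) = -0.40 mGal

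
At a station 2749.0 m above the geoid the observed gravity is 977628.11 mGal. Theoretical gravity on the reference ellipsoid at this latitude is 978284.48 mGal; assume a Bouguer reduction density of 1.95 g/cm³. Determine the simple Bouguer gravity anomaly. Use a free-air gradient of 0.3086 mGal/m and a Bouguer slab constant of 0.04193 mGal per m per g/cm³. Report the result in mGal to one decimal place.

-32.8

Free-air correction = 0.3086 × 2749.0 = 848.34 mGal
Free-air anomaly = 977628.11 − 978284.48 + (848.34) = 191.97 mGal
Bouguer slab correction = 0.04193 × 1.95 × 2749.0 = 224.77 mGal
Simple Bouguer anomaly = 191.97 − (224.77) = -32.80 mGal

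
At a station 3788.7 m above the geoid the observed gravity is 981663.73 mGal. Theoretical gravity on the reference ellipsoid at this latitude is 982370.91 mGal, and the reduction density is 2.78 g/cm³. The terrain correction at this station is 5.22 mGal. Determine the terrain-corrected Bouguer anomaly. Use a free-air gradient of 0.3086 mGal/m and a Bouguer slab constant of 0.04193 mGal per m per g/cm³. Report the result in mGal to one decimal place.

Free-air correction = 0.3086 × 3788.7 = 1169.19 mGal
Free-air anomaly = 981663.73 − 982370.91 + (1169.19) = 462.01 mGal
Bouguer slab correction = 0.04193 × 2.78 × 3788.7 = 441.63 mGal
Simple Bouguer anomaly = 462.01 − (441.63) = 20.38 mGal
Complete Bouguer anomaly = 20.38 + 5.22 = 25.60 mGal

25.6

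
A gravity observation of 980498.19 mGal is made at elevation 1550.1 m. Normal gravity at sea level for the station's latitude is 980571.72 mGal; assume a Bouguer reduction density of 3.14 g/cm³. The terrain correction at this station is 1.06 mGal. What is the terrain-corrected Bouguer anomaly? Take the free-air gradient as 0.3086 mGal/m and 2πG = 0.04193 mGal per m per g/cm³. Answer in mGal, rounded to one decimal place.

201.8

Free-air correction = 0.3086 × 1550.1 = 478.36 mGal
Free-air anomaly = 980498.19 − 980571.72 + (478.36) = 404.83 mGal
Bouguer slab correction = 0.04193 × 3.14 × 1550.1 = 204.09 mGal
Simple Bouguer anomaly = 404.83 − (204.09) = 200.74 mGal
Complete Bouguer anomaly = 200.74 + 1.06 = 201.80 mGal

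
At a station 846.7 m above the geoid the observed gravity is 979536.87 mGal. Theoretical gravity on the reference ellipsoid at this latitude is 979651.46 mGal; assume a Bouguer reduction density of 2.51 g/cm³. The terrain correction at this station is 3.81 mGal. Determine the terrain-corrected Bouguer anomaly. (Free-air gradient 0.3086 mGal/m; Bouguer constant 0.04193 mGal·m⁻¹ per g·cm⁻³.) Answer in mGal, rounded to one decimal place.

Free-air correction = 0.3086 × 846.7 = 261.29 mGal
Free-air anomaly = 979536.87 − 979651.46 + (261.29) = 146.70 mGal
Bouguer slab correction = 0.04193 × 2.51 × 846.7 = 89.11 mGal
Simple Bouguer anomaly = 146.70 − (89.11) = 57.59 mGal
Complete Bouguer anomaly = 57.59 + 3.81 = 61.40 mGal

61.4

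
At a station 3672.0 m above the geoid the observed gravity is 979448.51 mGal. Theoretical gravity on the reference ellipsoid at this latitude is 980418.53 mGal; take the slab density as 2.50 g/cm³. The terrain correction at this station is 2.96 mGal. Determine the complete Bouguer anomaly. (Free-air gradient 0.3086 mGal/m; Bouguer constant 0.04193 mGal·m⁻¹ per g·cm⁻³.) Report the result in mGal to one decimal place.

-218.8

Free-air correction = 0.3086 × 3672.0 = 1133.18 mGal
Free-air anomaly = 979448.51 − 980418.53 + (1133.18) = 163.16 mGal
Bouguer slab correction = 0.04193 × 2.50 × 3672.0 = 384.92 mGal
Simple Bouguer anomaly = 163.16 − (384.92) = -221.76 mGal
Complete Bouguer anomaly = -221.76 + 2.96 = -218.80 mGal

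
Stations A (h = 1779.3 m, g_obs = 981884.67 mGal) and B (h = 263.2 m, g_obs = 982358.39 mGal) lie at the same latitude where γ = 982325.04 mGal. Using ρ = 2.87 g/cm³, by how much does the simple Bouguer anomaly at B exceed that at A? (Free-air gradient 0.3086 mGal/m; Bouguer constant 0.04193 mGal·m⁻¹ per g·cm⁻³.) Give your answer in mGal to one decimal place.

Δg_SB(A) = 981884.67 − 982325.04 + 0.3086×1779.3 − 0.04193×2.87×1779.3 = -105.40 mGal
Δg_SB(B) = 982358.39 − 982325.04 + 0.3086×263.2 − 0.04193×2.87×263.2 = 82.90 mGal
Difference = 82.90 − (-105.40) = 188.30 mGal

188.3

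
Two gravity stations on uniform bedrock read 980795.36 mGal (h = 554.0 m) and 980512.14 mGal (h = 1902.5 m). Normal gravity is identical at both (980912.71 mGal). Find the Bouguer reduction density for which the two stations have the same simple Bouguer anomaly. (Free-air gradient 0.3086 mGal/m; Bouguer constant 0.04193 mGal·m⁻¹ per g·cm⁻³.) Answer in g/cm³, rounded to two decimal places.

2.35

Δg_obs = 980512.14 − 980795.36 = -283.22 mGal over Δh = 1902.5 − 554.0 = 1348.5 m
Equal Bouguer anomalies ⇒ Δg_obs + (0.3086 − 0.04193ρ)·Δh = 0
0.3086 − 0.04193ρ = −Δg_obs/Δh = 0.21003
ρ = (0.3086 − 0.21003) / 0.04193 = 2.35 g/cm³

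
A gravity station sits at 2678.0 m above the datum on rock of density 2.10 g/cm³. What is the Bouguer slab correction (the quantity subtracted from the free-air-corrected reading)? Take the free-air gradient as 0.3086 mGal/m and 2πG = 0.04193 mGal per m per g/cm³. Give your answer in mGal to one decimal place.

Bouguer slab correction = 0.04193 × 2.10 × 2678.0 = 235.8 mGal

235.8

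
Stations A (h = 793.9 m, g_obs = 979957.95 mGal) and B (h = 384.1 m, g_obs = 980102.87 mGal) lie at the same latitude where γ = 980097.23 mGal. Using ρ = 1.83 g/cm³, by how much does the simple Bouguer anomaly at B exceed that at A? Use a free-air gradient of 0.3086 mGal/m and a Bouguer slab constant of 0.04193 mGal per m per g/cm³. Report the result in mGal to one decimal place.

Δg_SB(A) = 979957.95 − 980097.23 + 0.3086×793.9 − 0.04193×1.83×793.9 = 44.80 mGal
Δg_SB(B) = 980102.87 − 980097.23 + 0.3086×384.1 − 0.04193×1.83×384.1 = 94.70 mGal
Difference = 94.70 − (44.80) = 49.90 mGal

49.9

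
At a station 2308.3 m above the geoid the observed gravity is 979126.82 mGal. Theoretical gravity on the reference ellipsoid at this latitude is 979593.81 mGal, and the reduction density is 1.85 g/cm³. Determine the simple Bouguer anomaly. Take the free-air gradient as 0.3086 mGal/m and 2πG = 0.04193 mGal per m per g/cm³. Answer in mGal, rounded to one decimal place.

66.3

Free-air correction = 0.3086 × 2308.3 = 712.34 mGal
Free-air anomaly = 979126.82 − 979593.81 + (712.34) = 245.35 mGal
Bouguer slab correction = 0.04193 × 1.85 × 2308.3 = 179.06 mGal
Simple Bouguer anomaly = 245.35 − (179.06) = 66.29 mGal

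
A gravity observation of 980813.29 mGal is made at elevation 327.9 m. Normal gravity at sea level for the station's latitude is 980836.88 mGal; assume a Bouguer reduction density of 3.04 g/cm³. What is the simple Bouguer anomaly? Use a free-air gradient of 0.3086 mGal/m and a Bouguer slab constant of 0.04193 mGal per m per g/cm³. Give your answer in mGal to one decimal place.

35.8

Free-air correction = 0.3086 × 327.9 = 101.19 mGal
Free-air anomaly = 980813.29 − 980836.88 + (101.19) = 77.60 mGal
Bouguer slab correction = 0.04193 × 3.04 × 327.9 = 41.80 mGal
Simple Bouguer anomaly = 77.60 − (41.80) = 35.80 mGal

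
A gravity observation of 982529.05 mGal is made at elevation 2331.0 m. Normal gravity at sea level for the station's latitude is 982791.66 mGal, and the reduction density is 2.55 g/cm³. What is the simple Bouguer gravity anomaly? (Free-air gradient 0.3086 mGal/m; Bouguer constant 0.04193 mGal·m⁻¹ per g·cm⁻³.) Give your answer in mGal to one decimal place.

Free-air correction = 0.3086 × 2331.0 = 719.35 mGal
Free-air anomaly = 982529.05 − 982791.66 + (719.35) = 456.74 mGal
Bouguer slab correction = 0.04193 × 2.55 × 2331.0 = 249.23 mGal
Simple Bouguer anomaly = 456.74 − (249.23) = 207.51 mGal

207.5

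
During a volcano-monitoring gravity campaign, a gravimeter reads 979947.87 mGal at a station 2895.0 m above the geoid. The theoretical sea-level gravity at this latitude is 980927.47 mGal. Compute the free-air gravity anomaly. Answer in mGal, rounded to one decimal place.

Free-air correction = 0.3086 × 2895.0 = 893.40 mGal
Free-air anomaly = 979947.87 − 980927.47 + (893.40) = -86.20 mGal

-86.2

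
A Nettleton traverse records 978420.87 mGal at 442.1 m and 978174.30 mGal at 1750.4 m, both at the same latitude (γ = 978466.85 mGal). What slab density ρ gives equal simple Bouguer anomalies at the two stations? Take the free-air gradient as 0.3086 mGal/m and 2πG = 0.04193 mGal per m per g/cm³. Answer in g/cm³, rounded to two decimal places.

2.87

Δg_obs = 978174.30 − 978420.87 = -246.57 mGal over Δh = 1750.4 − 442.1 = 1308.3 m
Equal Bouguer anomalies ⇒ Δg_obs + (0.3086 − 0.04193ρ)·Δh = 0
0.3086 − 0.04193ρ = −Δg_obs/Δh = 0.18847
ρ = (0.3086 − 0.18847) / 0.04193 = 2.87 g/cm³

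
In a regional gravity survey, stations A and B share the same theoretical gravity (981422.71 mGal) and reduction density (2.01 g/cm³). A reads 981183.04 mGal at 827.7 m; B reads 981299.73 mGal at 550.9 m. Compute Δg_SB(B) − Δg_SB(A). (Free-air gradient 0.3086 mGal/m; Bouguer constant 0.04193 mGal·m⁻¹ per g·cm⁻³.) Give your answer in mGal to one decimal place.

Δg_SB(A) = 981183.04 − 981422.71 + 0.3086×827.7 − 0.04193×2.01×827.7 = -54.00 mGal
Δg_SB(B) = 981299.73 − 981422.71 + 0.3086×550.9 − 0.04193×2.01×550.9 = 0.60 mGal
Difference = 0.60 − (-54.00) = 54.60 mGal

54.6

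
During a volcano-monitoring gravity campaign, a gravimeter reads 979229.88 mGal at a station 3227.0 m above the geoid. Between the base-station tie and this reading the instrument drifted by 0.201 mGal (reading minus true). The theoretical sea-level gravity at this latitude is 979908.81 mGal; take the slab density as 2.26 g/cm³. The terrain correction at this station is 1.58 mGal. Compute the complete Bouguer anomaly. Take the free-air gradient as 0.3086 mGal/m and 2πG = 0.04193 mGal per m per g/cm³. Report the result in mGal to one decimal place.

Drift-corrected reading = 979229.88 − (0.201) = 979229.679 mGal
Free-air correction = 0.3086 × 3227.0 = 995.85 mGal
Free-air anomaly = 979229.679 − 979908.81 + (995.85) = 316.719 mGal
Bouguer slab correction = 0.04193 × 2.26 × 3227.0 = 305.80 mGal
Simple Bouguer anomaly = 316.719 − (305.80) = 10.919 mGal
Complete Bouguer anomaly = 10.919 + 1.58 = 12.499 mGal

12.5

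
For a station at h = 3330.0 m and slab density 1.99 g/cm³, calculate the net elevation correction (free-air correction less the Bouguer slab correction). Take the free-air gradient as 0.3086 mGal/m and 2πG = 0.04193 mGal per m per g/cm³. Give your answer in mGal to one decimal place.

Combined gradient = 0.3086 − 0.04193 × 1.99 = 0.2251593 mGal/m
Combined elevation correction = 0.2251593 × 3330.0 = 749.8 mGal

749.8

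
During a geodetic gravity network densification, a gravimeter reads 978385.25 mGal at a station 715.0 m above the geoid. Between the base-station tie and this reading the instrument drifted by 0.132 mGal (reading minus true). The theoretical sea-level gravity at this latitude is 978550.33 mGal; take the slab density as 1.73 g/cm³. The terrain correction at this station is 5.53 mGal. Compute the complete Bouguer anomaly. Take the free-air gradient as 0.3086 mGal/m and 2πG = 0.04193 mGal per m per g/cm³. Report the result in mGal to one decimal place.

Drift-corrected reading = 978385.25 − (0.132) = 978385.118 mGal
Free-air correction = 0.3086 × 715.0 = 220.65 mGal
Free-air anomaly = 978385.118 − 978550.33 + (220.65) = 55.438 mGal
Bouguer slab correction = 0.04193 × 1.73 × 715.0 = 51.87 mGal
Simple Bouguer anomaly = 55.438 − (51.87) = 3.568 mGal
Complete Bouguer anomaly = 3.568 + 5.53 = 9.098 mGal

9.1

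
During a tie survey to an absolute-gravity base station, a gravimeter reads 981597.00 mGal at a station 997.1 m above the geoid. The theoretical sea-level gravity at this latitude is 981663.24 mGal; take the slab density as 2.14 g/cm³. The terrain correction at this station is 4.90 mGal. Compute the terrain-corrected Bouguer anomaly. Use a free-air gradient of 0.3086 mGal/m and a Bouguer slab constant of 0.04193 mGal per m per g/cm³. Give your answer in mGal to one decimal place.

156.9

Free-air correction = 0.3086 × 997.1 = 307.71 mGal
Free-air anomaly = 981597.00 − 981663.24 + (307.71) = 241.47 mGal
Bouguer slab correction = 0.04193 × 2.14 × 997.1 = 89.47 mGal
Simple Bouguer anomaly = 241.47 − (89.47) = 152.00 mGal
Complete Bouguer anomaly = 152.00 + 4.90 = 156.90 mGal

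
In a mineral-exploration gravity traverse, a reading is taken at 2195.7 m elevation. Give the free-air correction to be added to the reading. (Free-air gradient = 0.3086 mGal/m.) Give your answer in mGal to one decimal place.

Free-air correction = 0.3086 × 2195.7 = 677.6 mGal

677.6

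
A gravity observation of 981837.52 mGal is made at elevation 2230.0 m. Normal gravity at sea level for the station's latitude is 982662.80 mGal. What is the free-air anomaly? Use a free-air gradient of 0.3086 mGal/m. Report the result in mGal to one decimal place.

Free-air correction = 0.3086 × 2230.0 = 688.18 mGal
Free-air anomaly = 981837.52 − 982662.80 + (688.18) = -137.10 mGal

-137.1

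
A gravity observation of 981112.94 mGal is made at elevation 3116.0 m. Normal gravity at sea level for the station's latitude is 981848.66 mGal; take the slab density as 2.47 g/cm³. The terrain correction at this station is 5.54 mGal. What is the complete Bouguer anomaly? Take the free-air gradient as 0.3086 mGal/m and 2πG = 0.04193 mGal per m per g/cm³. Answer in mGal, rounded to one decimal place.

-91.3

Free-air correction = 0.3086 × 3116.0 = 961.60 mGal
Free-air anomaly = 981112.94 − 981848.66 + (961.60) = 225.88 mGal
Bouguer slab correction = 0.04193 × 2.47 × 3116.0 = 322.72 mGal
Simple Bouguer anomaly = 225.88 − (322.72) = -96.84 mGal
Complete Bouguer anomaly = -96.84 + 5.54 = -91.30 mGal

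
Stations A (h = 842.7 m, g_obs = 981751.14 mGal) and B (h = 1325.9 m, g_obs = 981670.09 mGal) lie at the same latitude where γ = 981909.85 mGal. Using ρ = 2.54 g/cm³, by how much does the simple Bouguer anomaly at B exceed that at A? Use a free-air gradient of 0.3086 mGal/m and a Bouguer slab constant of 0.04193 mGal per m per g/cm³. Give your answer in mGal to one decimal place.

Δg_SB(A) = 981751.14 − 981909.85 + 0.3086×842.7 − 0.04193×2.54×842.7 = 11.60 mGal
Δg_SB(B) = 981670.09 − 981909.85 + 0.3086×1325.9 − 0.04193×2.54×1325.9 = 28.20 mGal
Difference = 28.20 − (11.60) = 16.60 mGal

16.6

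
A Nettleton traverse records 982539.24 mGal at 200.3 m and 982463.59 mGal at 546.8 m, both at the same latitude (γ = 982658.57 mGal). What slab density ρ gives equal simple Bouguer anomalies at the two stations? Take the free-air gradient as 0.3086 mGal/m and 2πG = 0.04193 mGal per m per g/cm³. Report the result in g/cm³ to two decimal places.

2.15

Δg_obs = 982463.59 − 982539.24 = -75.65 mGal over Δh = 546.8 − 200.3 = 346.5 m
Equal Bouguer anomalies ⇒ Δg_obs + (0.3086 − 0.04193ρ)·Δh = 0
0.3086 − 0.04193ρ = −Δg_obs/Δh = 0.21833
ρ = (0.3086 − 0.21833) / 0.04193 = 2.15 g/cm³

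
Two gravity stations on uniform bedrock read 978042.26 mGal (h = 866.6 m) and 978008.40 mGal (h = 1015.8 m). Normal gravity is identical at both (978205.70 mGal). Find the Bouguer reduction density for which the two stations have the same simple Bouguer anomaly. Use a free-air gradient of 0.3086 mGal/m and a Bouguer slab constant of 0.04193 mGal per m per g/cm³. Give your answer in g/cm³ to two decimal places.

1.95

Δg_obs = 978008.40 − 978042.26 = -33.86 mGal over Δh = 1015.8 − 866.6 = 149.2 m
Equal Bouguer anomalies ⇒ Δg_obs + (0.3086 − 0.04193ρ)·Δh = 0
0.3086 − 0.04193ρ = −Δg_obs/Δh = 0.22694
ρ = (0.3086 − 0.22694) / 0.04193 = 1.95 g/cm³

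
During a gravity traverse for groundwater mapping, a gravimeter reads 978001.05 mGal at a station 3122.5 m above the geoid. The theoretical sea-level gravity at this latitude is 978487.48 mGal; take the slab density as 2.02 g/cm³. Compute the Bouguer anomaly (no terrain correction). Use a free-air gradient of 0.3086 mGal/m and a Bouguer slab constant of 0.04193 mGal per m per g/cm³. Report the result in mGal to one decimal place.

212.7

Free-air correction = 0.3086 × 3122.5 = 963.60 mGal
Free-air anomaly = 978001.05 − 978487.48 + (963.60) = 477.17 mGal
Bouguer slab correction = 0.04193 × 2.02 × 3122.5 = 264.47 mGal
Simple Bouguer anomaly = 477.17 − (264.47) = 212.70 mGal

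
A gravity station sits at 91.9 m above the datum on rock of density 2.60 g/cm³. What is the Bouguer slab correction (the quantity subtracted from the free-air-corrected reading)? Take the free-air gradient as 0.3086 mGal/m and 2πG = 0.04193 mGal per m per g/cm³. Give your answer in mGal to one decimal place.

Bouguer slab correction = 0.04193 × 2.60 × 91.9 = 10.0 mGal

10.0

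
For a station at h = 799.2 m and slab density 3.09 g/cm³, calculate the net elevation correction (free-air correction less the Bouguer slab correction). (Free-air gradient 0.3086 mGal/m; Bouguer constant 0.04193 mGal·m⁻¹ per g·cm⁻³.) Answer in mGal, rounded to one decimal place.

Combined gradient = 0.3086 − 0.04193 × 3.09 = 0.1790363 mGal/m
Combined elevation correction = 0.1790363 × 799.2 = 143.1 mGal

143.1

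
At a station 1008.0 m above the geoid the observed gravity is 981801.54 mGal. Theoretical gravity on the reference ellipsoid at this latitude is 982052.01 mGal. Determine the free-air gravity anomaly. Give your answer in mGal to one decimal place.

60.6

Free-air correction = 0.3086 × 1008.0 = 311.07 mGal
Free-air anomaly = 981801.54 − 982052.01 + (311.07) = 60.60 mGal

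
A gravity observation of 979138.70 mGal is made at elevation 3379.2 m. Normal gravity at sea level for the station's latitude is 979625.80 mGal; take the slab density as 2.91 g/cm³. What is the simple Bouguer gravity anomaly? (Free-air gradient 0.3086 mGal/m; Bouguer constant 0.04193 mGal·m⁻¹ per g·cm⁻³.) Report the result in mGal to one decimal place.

Free-air correction = 0.3086 × 3379.2 = 1042.82 mGal
Free-air anomaly = 979138.70 − 979625.80 + (1042.82) = 555.72 mGal
Bouguer slab correction = 0.04193 × 2.91 × 3379.2 = 412.32 mGal
Simple Bouguer anomaly = 555.72 − (412.32) = 143.40 mGal

143.4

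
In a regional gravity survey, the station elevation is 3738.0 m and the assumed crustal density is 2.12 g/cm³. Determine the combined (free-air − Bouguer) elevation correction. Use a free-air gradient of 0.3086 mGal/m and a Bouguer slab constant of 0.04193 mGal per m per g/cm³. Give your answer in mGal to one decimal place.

Combined gradient = 0.3086 − 0.04193 × 2.12 = 0.2197084 mGal/m
Combined elevation correction = 0.2197084 × 3738.0 = 821.3 mGal

821.3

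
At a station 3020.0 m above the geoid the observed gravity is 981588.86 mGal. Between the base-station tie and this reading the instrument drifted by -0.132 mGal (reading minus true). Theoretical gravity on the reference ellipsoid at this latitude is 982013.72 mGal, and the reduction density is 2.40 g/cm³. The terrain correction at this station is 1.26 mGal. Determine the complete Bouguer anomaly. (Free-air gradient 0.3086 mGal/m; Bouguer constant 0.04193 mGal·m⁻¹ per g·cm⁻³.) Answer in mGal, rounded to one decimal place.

204.6

Drift-corrected reading = 981588.86 − (-0.132) = 981588.992 mGal
Free-air correction = 0.3086 × 3020.0 = 931.97 mGal
Free-air anomaly = 981588.992 − 982013.72 + (931.97) = 507.242 mGal
Bouguer slab correction = 0.04193 × 2.40 × 3020.0 = 303.91 mGal
Simple Bouguer anomaly = 507.242 − (303.91) = 203.332 mGal
Complete Bouguer anomaly = 203.332 + 1.26 = 204.592 mGal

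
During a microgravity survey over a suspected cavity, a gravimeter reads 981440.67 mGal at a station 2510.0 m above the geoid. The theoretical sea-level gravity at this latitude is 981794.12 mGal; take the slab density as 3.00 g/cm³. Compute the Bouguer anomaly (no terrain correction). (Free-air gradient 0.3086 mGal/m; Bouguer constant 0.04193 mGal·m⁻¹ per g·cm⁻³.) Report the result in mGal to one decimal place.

105.4

Free-air correction = 0.3086 × 2510.0 = 774.59 mGal
Free-air anomaly = 981440.67 − 981794.12 + (774.59) = 421.14 mGal
Bouguer slab correction = 0.04193 × 3.00 × 2510.0 = 315.73 mGal
Simple Bouguer anomaly = 421.14 − (315.73) = 105.41 mGal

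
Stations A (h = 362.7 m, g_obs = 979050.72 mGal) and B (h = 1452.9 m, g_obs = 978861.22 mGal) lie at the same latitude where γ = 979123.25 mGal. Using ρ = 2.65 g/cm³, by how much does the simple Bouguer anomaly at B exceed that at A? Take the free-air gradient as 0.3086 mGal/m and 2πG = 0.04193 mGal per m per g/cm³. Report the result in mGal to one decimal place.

25.8

Δg_SB(A) = 979050.72 − 979123.25 + 0.3086×362.7 − 0.04193×2.65×362.7 = -0.90 mGal
Δg_SB(B) = 978861.22 − 979123.25 + 0.3086×1452.9 − 0.04193×2.65×1452.9 = 24.90 mGal
Difference = 24.90 − (-0.90) = 25.80 mGal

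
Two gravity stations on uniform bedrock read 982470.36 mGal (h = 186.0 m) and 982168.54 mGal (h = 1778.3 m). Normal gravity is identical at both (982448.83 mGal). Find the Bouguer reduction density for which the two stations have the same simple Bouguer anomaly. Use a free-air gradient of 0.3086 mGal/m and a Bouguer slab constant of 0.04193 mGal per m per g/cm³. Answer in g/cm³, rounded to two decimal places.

2.84

Δg_obs = 982168.54 − 982470.36 = -301.82 mGal over Δh = 1778.3 − 186.0 = 1592.3 m
Equal Bouguer anomalies ⇒ Δg_obs + (0.3086 − 0.04193ρ)·Δh = 0
0.3086 − 0.04193ρ = −Δg_obs/Δh = 0.18955
ρ = (0.3086 − 0.18955) / 0.04193 = 2.84 g/cm³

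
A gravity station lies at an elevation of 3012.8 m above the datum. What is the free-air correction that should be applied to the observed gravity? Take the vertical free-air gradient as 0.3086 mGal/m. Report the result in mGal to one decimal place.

929.8

Free-air correction = 0.3086 × 3012.8 = 929.8 mGal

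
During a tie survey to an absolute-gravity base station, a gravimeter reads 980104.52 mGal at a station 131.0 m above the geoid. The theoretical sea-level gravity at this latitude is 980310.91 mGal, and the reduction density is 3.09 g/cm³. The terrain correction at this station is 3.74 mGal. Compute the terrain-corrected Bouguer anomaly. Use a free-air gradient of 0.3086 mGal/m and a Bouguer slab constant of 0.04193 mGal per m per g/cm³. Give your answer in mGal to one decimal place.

Free-air correction = 0.3086 × 131.0 = 40.43 mGal
Free-air anomaly = 980104.52 − 980310.91 + (40.43) = -165.96 mGal
Bouguer slab correction = 0.04193 × 3.09 × 131.0 = 16.97 mGal
Simple Bouguer anomaly = -165.96 − (16.97) = -182.93 mGal
Complete Bouguer anomaly = -182.93 + 3.74 = -179.19 mGal

-179.2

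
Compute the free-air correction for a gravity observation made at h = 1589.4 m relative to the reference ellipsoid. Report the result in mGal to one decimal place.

490.5

Free-air correction = 0.3086 × 1589.4 = 490.5 mGal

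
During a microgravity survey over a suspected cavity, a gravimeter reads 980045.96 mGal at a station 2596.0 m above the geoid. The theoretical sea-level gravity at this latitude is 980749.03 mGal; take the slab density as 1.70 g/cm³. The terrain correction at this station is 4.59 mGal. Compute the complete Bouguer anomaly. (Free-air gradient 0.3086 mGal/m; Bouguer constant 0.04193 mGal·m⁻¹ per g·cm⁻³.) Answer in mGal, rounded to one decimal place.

-82.4

Free-air correction = 0.3086 × 2596.0 = 801.13 mGal
Free-air anomaly = 980045.96 − 980749.03 + (801.13) = 98.06 mGal
Bouguer slab correction = 0.04193 × 1.70 × 2596.0 = 185.05 mGal
Simple Bouguer anomaly = 98.06 − (185.05) = -86.99 mGal
Complete Bouguer anomaly = -86.99 + 4.59 = -82.40 mGal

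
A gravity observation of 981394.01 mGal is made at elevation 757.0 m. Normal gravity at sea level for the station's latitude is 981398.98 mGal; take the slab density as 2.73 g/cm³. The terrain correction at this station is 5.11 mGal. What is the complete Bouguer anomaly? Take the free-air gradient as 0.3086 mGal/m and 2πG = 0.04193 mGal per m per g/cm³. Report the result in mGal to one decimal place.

147.1

Free-air correction = 0.3086 × 757.0 = 233.61 mGal
Free-air anomaly = 981394.01 − 981398.98 + (233.61) = 228.64 mGal
Bouguer slab correction = 0.04193 × 2.73 × 757.0 = 86.65 mGal
Simple Bouguer anomaly = 228.64 − (86.65) = 141.99 mGal
Complete Bouguer anomaly = 141.99 + 5.11 = 147.10 mGal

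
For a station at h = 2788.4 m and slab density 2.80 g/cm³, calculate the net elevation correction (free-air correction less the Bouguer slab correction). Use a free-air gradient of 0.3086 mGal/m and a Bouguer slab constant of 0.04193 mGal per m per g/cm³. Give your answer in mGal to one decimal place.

Combined gradient = 0.3086 − 0.04193 × 2.80 = 0.1911960 mGal/m
Combined elevation correction = 0.1911960 × 2788.4 = 533.1 mGal

533.1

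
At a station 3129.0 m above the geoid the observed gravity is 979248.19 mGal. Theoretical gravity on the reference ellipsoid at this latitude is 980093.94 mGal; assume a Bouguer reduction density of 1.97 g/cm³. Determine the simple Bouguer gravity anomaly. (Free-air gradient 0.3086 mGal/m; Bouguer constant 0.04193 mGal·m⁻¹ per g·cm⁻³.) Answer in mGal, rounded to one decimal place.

Free-air correction = 0.3086 × 3129.0 = 965.61 mGal
Free-air anomaly = 979248.19 − 980093.94 + (965.61) = 119.86 mGal
Bouguer slab correction = 0.04193 × 1.97 × 3129.0 = 258.46 mGal
Simple Bouguer anomaly = 119.86 − (258.46) = -138.60 mGal

-138.6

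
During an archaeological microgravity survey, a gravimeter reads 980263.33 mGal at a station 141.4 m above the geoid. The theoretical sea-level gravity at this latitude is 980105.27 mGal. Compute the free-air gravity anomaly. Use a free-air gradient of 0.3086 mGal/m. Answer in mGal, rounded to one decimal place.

Free-air correction = 0.3086 × 141.4 = 43.64 mGal
Free-air anomaly = 980263.33 − 980105.27 + (43.64) = 201.70 mGal

201.7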